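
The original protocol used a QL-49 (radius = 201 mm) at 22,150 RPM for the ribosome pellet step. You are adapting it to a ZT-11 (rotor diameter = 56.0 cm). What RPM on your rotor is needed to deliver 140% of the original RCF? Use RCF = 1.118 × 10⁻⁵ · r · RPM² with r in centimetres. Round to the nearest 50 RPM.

Original rotor: r = 201 mm = 20.1 cm
RCF_original = 1.118 × 10⁻⁵ × 20.1 × (22150)² = 1.118 × 10⁻⁵ × 20.1 × 490,622,500 ≈ 110,251.7 × g
Target RCF = 1.4 × 110,251.7 ≈ 154,352.4 × g
Your rotor: r = 56.0 / 2 = 28 cm
154,352.4 = 1.118 × 10⁻⁵ × 28 × N²
N² = 154,352.4 / (31.304 × 10⁻⁵) = 493,075,645
N ≈ √493,075,645 ≈ 22,205.3

≈ 22200 RPM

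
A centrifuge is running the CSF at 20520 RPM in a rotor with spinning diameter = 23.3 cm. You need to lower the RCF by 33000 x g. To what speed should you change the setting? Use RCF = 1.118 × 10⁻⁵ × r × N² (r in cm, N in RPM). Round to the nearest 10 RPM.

≈ 12950 RPM

r = 23.3 / 2 = 11.65 cm
Current RCF = 1.118 × 10⁻⁵ × 11.65 × (20520)² = 1.118 × 10⁻⁵ × 11.65 × 421,070,400 ≈ 54,843.2 × g
Target RCF = 54,843.2 − 33,000 = 21,843.2 × g
N² = 21,843.2 / (13.0247 × 10⁻⁵) = 167,705,974
N ≈ √167,705,974 ≈ 12,950.1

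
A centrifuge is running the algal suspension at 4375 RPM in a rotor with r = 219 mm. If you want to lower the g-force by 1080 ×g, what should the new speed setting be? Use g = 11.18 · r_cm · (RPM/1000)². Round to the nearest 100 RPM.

r = 219 mm = 21.9 cm
Current RCF = 11.18 × 21.9 × (4.375)² = 11.18 × 21.9 × 19.140625 ≈ 4,686.4 × g
Target RCF = 4,686.4 − 1,080 = 3,606.4 × g
(N/1000)² = 3,606.4 / 244.842 = 14.7295
N = 1000 × √14.7295 ≈ 3,837.9

3800 RPM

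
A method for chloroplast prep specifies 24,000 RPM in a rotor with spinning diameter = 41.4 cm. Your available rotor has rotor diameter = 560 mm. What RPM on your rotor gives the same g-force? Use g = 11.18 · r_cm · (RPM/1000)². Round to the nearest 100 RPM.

≈ 20600 RPM

Original rotor: r = 41.4 / 2 = 20.7 cm
RCF_original = 11.18 × 20.7 × (24)² = 11.18 × 20.7 × 576 ≈ 133,301.4 × g
Your rotor: r = 560 mm / 2 = 280 mm = 28 cm
133,301.4 = 11.18 × 28 × (N/1000)²
(N/1000)² = 133,301.4 / 313.04 = 425.8286
N = 1000 × √425.8286 ≈ 20,635.6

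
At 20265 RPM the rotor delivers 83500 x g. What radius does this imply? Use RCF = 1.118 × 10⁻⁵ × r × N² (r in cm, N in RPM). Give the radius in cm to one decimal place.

≈ 18.2 cm

83500 = 1.118 × 10⁻⁵ × r × (20265)²
r = 83500 / (1.118 × 10⁻⁵ × 410,670,225) = 83500 / 4591.293 ≈ 18.187 cm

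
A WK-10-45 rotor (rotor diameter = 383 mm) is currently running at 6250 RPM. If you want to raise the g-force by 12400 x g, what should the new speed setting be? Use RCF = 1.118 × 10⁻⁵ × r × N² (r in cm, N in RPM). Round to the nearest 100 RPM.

9800 RPM

r = 383 mm / 2 = 191.5 mm = 19.15 cm
Current RCF = 1.118 × 10⁻⁵ × 19.15 × (6250)² = 1.118 × 10⁻⁵ × 19.15 × 39,062,500 ≈ 8,363.2 × g
Target RCF = 8,363.2 + 12,400 = 20,763.2 × g
N² = 20,763.2 / (21.4097 × 10⁻⁵) = 96,980,341
N ≈ √96,980,341 ≈ 9,847.9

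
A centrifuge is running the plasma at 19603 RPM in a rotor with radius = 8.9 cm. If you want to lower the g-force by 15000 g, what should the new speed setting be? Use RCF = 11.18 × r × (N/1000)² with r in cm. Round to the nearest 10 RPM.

15280 RPM

Current RCF = 11.18 × 8.9 × (19.603)² = 11.18 × 8.9 × 384.277609 ≈ 38,236.4 × g
Target RCF = 38,236.4 − 15,000 = 23,236.4 × g
(N/1000)² = 23,236.4 / 99.502 = 233.527
N = 1000 × √233.527 ≈ 15,281.6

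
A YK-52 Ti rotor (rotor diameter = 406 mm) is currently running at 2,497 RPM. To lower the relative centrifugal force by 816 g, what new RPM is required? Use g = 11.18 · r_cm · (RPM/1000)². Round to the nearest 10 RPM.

r = 406 mm / 2 = 203 mm = 20.3 cm
Current RCF = 11.18 × 20.3 × (2.497)² = 11.18 × 20.3 × 6.235009 ≈ 1,415.1 × g
Target RCF = 1,415.1 − 816 = 599.1 × g
(N/1000)² = 599.1 / 226.954 = 2.639742
N = 1000 × √2.639742 ≈ 1,624.7

1620 RPM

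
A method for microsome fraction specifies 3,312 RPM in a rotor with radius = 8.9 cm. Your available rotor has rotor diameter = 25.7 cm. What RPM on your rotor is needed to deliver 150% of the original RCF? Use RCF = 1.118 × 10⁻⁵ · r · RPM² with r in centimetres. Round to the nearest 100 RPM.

RCF_original = 1.118 × 10⁻⁵ × 8.9 × (3312)² = 1.118 × 10⁻⁵ × 8.9 × 10,969,344 ≈ 1,091.5 × g
Target RCF = 1.5 × 1,091.5 ≈ 1,637.2 × g
Your rotor: r = 25.7 / 2 = 12.85 cm
1,637.2 = 1.118 × 10⁻⁵ × 12.85 × N²
N² = 1,637.2 / (14.3663 × 10⁻⁵) = 11,396,115
N ≈ √11,396,115 ≈ 3,375.8

≈ 3400 RPM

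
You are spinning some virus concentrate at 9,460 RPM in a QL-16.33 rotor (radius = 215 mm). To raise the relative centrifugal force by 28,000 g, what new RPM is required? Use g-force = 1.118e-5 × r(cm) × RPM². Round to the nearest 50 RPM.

r = 215 mm = 21.5 cm
Current RCF = 1.118 × 10⁻⁵ × 21.5 × (9460)² = 1.118 × 10⁻⁵ × 21.5 × 89,491,600 ≈ 21,511.1 × g
Target RCF = 21,511.1 + 28,000 = 49,511.1 × g
N² = 49,511.1 / (24.037 × 10⁻⁵) = 205,978,700
N ≈ √205,978,700 ≈ 14,352.0

≈ 14350 RPM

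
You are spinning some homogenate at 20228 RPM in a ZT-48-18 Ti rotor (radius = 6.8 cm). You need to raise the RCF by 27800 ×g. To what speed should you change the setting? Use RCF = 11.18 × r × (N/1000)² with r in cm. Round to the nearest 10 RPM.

≈ 27840 RPM

Current RCF = 11.18 × 6.8 × (20.228)² = 11.18 × 6.8 × 409.171984 ≈ 31,106.9 × g
Target RCF = 31,106.9 + 27,800 = 58,906.9 × g
(N/1000)² = 58,906.9 / 76.024 = 774.8461
N = 1000 × √774.8461 ≈ 27,836.1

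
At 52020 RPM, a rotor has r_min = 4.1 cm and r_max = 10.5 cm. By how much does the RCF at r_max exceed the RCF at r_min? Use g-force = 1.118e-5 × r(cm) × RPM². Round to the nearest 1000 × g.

ΔRCF ≈ 194000 ×g

RCF_max = 1.118 × 10⁻⁵ × 10.5 × (52020)² = 1.118 × 10⁻⁵ × 10.5 × 2,706,080,400 ≈ 317,666.8 × g
RCF_min = 1.118 × 10⁻⁵ × 4.1 × (52020)² = 1.118 × 10⁻⁵ × 4.1 × 2,706,080,400 ≈ 124,041.3 × g
ΔRCF = 317,666.8 − 124,041.3 = 193,625.5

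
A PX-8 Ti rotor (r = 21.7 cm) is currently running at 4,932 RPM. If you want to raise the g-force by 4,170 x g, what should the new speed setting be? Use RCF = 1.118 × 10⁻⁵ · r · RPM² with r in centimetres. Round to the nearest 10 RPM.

Current RCF = 1.118 × 10⁻⁵ × 21.7 × (4932)² = 1.118 × 10⁻⁵ × 21.7 × 24,324,624 ≈ 5,901.3 × g
Target RCF = 5,901.3 + 4,170 = 10,071.3 × g
N² = 10,071.3 / (24.2606 × 10⁻⁵) = 41,512,988
N ≈ √41,512,988 ≈ 6,443.1

≈ 6440 RPM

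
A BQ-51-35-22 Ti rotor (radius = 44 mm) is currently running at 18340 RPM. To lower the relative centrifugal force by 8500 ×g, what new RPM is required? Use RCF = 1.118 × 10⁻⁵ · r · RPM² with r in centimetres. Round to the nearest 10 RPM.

r = 44 mm = 4.4 cm
Current RCF = 1.118 × 10⁻⁵ × 4.4 × (18340)² = 1.118 × 10⁻⁵ × 4.4 × 336,355,600 ≈ 16,546 × g
Target RCF = 16,546 − 8,500 = 8,046 × g
N² = 8,046 / (4.9192 × 10⁻⁵) = 163,563,181
N ≈ √163,563,181 ≈ 12,789.2

12790 RPM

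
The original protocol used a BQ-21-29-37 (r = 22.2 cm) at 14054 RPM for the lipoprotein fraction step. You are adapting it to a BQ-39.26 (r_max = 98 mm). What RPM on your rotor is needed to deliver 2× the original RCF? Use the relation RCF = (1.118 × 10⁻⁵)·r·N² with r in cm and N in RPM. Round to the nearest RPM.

RCF_original = 1.118 × 10⁻⁵ × 22.2 × (14054)² = 1.118 × 10⁻⁵ × 22.2 × 197,514,916 ≈ 49,022.4 × g
Target RCF = 2 × 49,022.4 ≈ 98,044.8 × g
Your rotor: r = 98 mm = 9.8 cm
98,044.8 = 1.118 × 10⁻⁵ × 9.8 × N²
N² = 98,044.8 / (10.9564 × 10⁻⁵) = 894,863,276
N ≈ √894,863,276 ≈ 29,914.3

29914 RPM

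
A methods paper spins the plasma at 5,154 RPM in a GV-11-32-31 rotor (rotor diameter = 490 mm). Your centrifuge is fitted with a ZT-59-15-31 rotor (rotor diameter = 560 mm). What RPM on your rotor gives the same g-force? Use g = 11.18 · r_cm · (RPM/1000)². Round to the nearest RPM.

Original rotor: r = 490 mm / 2 = 245 mm = 24.5 cm
RCF = 11.18 × r × (N/1000)²
RCF_original = 11.18 × 24.5 × (5.154)² = 11.18 × 24.5 × 26.563716 ≈ 7,276.1 × g
Your rotor: r = 560 mm / 2 = 280 mm = 28 cm
7,276.1 = 11.18 × 28 × (N/1000)²
(N/1000)² = 7,276.1 / 313.04 = 23.24336
N = 1000 × √23.24336 ≈ 4,821.1

≈ 4821 RPM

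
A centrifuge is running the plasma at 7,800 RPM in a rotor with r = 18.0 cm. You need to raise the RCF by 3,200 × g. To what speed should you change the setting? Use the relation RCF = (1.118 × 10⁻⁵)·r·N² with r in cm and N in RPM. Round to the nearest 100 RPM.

8800 RPM

Current RCF = 1.118 × 10⁻⁵ × 18 × (7800)² = 1.118 × 10⁻⁵ × 18 × 60,840,000 ≈ 12,243.4 × g
Target RCF = 12,243.4 + 3,200 = 15,443.4 × g
N² = 15,443.4 / (20.124 × 10⁻⁵) = 76,741,205
N ≈ √76,741,205 ≈ 8,760.2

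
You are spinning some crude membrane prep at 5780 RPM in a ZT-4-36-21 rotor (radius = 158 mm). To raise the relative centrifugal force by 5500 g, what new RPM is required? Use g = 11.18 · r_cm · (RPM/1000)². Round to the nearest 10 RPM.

r = 158 mm = 15.8 cm
Current RCF = 11.18 × 15.8 × (5.78)² = 11.18 × 15.8 × 33.4084 ≈ 5,901.4 × g
Target RCF = 5,901.4 + 5,500 = 11,401.4 × g
(N/1000)² = 11,401.4 / 176.644 = 64.54451
N = 1000 × √64.54451 ≈ 8,034.0

8030 RPM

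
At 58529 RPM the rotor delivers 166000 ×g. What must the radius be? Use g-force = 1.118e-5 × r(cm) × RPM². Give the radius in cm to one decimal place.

≈ 4.3 cm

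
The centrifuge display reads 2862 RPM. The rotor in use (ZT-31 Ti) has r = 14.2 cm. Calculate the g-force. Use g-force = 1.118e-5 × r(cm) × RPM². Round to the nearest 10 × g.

1300 x g

RCF = 1.118 × 10⁻⁵ × 14.2 × (2862)² = 1.118 × 10⁻⁵ × 14.2 × 8,191,044 ≈ 1,300.4 × g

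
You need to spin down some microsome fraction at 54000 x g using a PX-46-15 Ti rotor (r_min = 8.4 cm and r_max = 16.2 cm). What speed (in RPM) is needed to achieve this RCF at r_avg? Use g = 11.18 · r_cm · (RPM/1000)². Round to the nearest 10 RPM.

r_avg = (8.4 + 16.2) / 2 = 12.3 cm
54,000 = 11.18 × 12.3 × (N/1000)²
(N/1000)² = 54,000 / 137.514 = 392.6873
N = 1000 × √392.6873 ≈ 19,816.3

19820 RPM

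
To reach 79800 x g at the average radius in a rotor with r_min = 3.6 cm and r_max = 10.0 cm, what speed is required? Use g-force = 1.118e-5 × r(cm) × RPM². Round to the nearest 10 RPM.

r_avg = (3.6 + 10.0) / 2 = 6.8 cm
79,800 = 1.118 × 10⁻⁵ × 6.8 × N²
N² = 79,800 / (7.6024 × 10⁻⁵) = 1,049,668,526
N ≈ √1,049,668,526 ≈ 32,398.6

N ≈ 32400 RPM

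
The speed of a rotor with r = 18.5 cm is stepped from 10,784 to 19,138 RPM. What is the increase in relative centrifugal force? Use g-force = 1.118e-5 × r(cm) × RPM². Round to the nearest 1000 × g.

RCF₁ = 1.118 × 10⁻⁵ × 18.5 × (10784)² = 1.118 × 10⁻⁵ × 18.5 × 116,294,656 ≈ 24,053.2 × g
RCF₂ = 1.118 × 10⁻⁵ × 18.5 × (19138)² = 1.118 × 10⁻⁵ × 18.5 × 366,263,044 ≈ 75,754.2 × g
Increase = 75,754.2 − 24,053.2 = 51,701

52000 × g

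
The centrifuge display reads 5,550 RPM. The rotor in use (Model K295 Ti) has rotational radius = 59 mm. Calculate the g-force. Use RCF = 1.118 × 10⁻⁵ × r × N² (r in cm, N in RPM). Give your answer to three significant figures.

≈ 2030 × g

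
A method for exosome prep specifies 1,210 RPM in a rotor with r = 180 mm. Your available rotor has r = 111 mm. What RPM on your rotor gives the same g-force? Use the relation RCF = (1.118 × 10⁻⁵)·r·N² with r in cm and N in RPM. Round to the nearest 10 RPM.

Original rotor: r = 180 mm = 18.0 cm
RCF_original = 1.118 × 10⁻⁵ × 18 × (1210)² = 1.118 × 10⁻⁵ × 18 × 1,464,100 ≈ 294.6 × g
Your rotor: r = 111 mm = 11.1 cm
294.6 = 1.118 × 10⁻⁵ × 11.1 × N²
N² = 294.6 / (12.4098 × 10⁻⁵) = 2,373,930
N ≈ √2,373,930 ≈ 1,540.8

≈ 1540 RPM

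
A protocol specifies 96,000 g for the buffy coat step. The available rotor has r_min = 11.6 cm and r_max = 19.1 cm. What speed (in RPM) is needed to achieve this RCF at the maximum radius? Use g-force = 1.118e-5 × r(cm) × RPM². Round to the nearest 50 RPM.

21200 RPM

Use r_max = 19.1 cm.
RCF = 1.118 × 10⁻⁵ × r × N²
96,000 = 1.118 × 10⁻⁵ × 19.1 × N²
N² = 96,000 / (21.3538 × 10⁻⁵) = 449,568,695
N ≈ √449,568,695 ≈ 21,203.0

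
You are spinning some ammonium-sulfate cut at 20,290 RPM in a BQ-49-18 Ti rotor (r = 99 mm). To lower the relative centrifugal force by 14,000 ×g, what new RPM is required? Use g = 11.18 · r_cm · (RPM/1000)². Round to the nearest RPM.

N₂ ≈ 16888 RPM

r = 99 mm = 9.9 cm
Current RCF = 11.18 × 9.9 × (20.29)² = 11.18 × 9.9 × 411.6841 ≈ 45,566 × g
Target RCF = 45,566 − 14,000 = 31,566 × g
(N/1000)² = 31,566 / 110.682 = 285.1954
N = 1000 × √285.1954 ≈ 16,887.7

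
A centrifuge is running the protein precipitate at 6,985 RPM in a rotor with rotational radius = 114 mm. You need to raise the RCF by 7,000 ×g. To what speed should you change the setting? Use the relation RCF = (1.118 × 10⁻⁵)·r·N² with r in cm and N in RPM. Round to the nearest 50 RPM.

r = 114 mm = 11.4 cm
Current RCF = 1.118 × 10⁻⁵ × 11.4 × (6985)² = 1.118 × 10⁻⁵ × 11.4 × 48,790,225 ≈ 6,218.4 × g
Target RCF = 6,218.4 + 7,000 = 13,218.4 × g
N² = 13,218.4 / (12.7452 × 10⁻⁵) = 103,712,770
N ≈ √103,712,770 ≈ 10,183.9

≈ 10200 RPM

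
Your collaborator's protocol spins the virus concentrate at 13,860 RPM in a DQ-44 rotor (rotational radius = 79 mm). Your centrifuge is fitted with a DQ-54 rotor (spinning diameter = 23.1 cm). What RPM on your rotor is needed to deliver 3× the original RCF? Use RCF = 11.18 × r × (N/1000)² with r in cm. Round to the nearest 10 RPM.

Original rotor: r = 79 mm = 7.9 cm
RCF = 11.18 × r × (N/1000)²
RCF_original = 11.18 × 7.9 × (13.86)² = 11.18 × 7.9 × 192.0996 ≈ 16,966.6 × g
Target RCF = 3 × 16,966.6 ≈ 50,899.8 × g
Your rotor: r = 23.1 / 2 = 11.55 cm
50,899.8 = 11.18 × 11.55 × (N/1000)²
(N/1000)² = 50,899.8 / 129.129 = 394.1779
N = 1000 × √394.1779 ≈ 19,853.9

≈ 19850 RPM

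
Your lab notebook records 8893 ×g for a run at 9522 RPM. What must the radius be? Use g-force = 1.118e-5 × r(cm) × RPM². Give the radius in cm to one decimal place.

8.8 cm

8893 = 1.118 × 10⁻⁵ × r × (9522)²
r = 8893 / (1.118 × 10⁻⁵ × 90,668,484) = 8893 / 1013.674 ≈ 8.773 cm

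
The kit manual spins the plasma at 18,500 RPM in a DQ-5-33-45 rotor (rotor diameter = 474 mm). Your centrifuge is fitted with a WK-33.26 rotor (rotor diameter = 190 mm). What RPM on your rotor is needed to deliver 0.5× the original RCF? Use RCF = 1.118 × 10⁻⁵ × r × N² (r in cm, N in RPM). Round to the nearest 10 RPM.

≈ 20660 RPM

Original rotor: r = 474 mm / 2 = 237 mm = 23.7 cm
RCF_original = 1.118 × 10⁻⁵ × 23.7 × (18500)² = 1.118 × 10⁻⁵ × 23.7 × 342,250,000 ≈ 90,684.6 × g
Target RCF = 0.5 × 90,684.6 ≈ 45,342.3 × g
Your rotor: r = 190 mm / 2 = 95 mm = 9.5 cm
45,342.3 = 1.118 × 10⁻⁵ × 9.5 × N²
N² = 45,342.3 / (10.621 × 10⁻⁵) = 426,911,779
N ≈ √426,911,779 ≈ 20,661.8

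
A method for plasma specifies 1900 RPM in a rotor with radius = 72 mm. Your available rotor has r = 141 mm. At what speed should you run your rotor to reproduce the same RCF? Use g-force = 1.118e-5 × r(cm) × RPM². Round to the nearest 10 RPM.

≈ 1360 RPM

Original rotor: r = 72 mm = 7.2 cm
RCF_original = 1.118 × 10⁻⁵ × 7.2 × (1900)² = 1.118 × 10⁻⁵ × 7.2 × 3,610,000 ≈ 290.6 × g
Your rotor: r = 141 mm = 14.1 cm
290.6 = 1.118 × 10⁻⁵ × 14.1 × N²
N² = 290.6 / (15.7638 × 10⁻⁵) = 1,843,464
N ≈ √1,843,464 ≈ 1,357.7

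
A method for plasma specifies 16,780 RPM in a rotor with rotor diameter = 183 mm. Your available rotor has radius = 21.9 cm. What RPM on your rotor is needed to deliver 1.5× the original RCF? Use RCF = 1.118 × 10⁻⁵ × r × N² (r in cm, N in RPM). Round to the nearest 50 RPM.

Original rotor: r = 183 mm / 2 = 91.5 mm = 9.15 cm
RCF = 1.118 × 10⁻⁵ × r × N²
RCF_original = 1.118 × 10⁻⁵ × 9.15 × (16780)² = 1.118 × 10⁻⁵ × 9.15 × 281,568,400 ≈ 28,803.6 × g
Target RCF = 1.5 × 28,803.6 ≈ 43,205.4 × g
43,205.4 = 1.118 × 10⁻⁵ × 21.9 × N²
N² = 43,205.4 / (24.4842 × 10⁻⁵) = 176,462,372
N ≈ √176,462,372 ≈ 13,283.9

13300 RPM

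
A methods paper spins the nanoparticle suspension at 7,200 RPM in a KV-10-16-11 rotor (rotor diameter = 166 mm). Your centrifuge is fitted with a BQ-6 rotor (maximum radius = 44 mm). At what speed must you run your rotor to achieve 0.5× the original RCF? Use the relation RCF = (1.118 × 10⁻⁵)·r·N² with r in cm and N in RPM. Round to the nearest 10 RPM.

6990 RPM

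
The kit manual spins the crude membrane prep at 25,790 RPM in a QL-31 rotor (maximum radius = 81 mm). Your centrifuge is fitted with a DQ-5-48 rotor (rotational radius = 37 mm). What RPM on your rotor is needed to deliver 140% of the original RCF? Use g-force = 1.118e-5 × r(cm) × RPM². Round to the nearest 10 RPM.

45150 RPM

Original rotor: r = 81 mm = 8.1 cm
RCF = 1.118 × 10⁻⁵ × r × N²
RCF_original = 1.118 × 10⁻⁵ × 8.1 × (25790)² = 1.118 × 10⁻⁵ × 8.1 × 665,124,100 ≈ 60,232.3 × g
Target RCF = 1.4 × 60,232.3 ≈ 84,325.2 × g
Your rotor: r = 37 mm = 3.7 cm
84,325.2 = 1.118 × 10⁻⁵ × 3.7 × N²
N² = 84,325.2 / (4.1366 × 10⁻⁵) = 2,038,514,722
N ≈ √2,038,514,722 ≈ 45,149.9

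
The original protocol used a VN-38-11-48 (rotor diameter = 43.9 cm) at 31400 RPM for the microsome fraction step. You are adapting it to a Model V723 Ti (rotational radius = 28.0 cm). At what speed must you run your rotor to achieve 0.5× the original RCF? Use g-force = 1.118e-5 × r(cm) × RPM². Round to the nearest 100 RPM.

19700 RPM

Original rotor: r = 43.9 / 2 = 21.95 cm
RCF_original = 1.118 × 10⁻⁵ × 21.95 × (31400)² = 1.118 × 10⁻⁵ × 21.95 × 985,960,000 ≈ 241,955.6 × g
Target RCF = 0.5 × 241,955.6 ≈ 120,977.8 × g
120,977.8 = 1.118 × 10⁻⁵ × 28 × N²
N² = 120,977.8 / (31.304 × 10⁻⁵) = 386,461,155
N ≈ √386,461,155 ≈ 19,658.6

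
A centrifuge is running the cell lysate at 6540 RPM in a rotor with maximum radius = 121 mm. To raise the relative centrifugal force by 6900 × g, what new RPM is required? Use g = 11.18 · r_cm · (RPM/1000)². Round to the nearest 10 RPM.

N₂ ≈ 9680 RPM

r = 121 mm = 12.1 cm
Current RCF = 11.18 × 12.1 × (6.54)² = 11.18 × 12.1 × 42.7716 ≈ 5,786.1 × g
Target RCF = 5,786.1 + 6,900 = 12,686.1 × g
(N/1000)² = 12,686.1 / 135.278 = 93.778
N = 1000 × √93.778 ≈ 9,683.9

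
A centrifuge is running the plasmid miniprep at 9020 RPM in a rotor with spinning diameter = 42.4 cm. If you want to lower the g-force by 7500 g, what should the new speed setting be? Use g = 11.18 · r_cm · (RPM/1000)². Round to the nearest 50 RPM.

7050 RPM

r = 42.4 / 2 = 21.2 cm
Current RCF = 11.18 × 21.2 × (9.02)² = 11.18 × 21.2 × 81.3604 ≈ 19,283.7 × g
Target RCF = 19,283.7 − 7,500 = 11,783.7 × g
(N/1000)² = 11,783.7 / 237.016 = 49.7169
N = 1000 × √49.7169 ≈ 7,051.0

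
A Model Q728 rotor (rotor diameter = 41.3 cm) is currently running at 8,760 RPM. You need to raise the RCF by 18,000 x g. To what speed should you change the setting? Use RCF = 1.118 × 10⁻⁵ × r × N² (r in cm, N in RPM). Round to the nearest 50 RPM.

N₂ ≈ 12450 RPM

r = 41.3 / 2 = 20.65 cm
Current RCF = 1.118 × 10⁻⁵ × 20.65 × (8760)² = 1.118 × 10⁻⁵ × 20.65 × 76,737,600 ≈ 17,716.2 × g
Target RCF = 17,716.2 + 18,000 = 35,716.2 × g
N² = 35,716.2 / (23.0867 × 10⁻⁵) = 154,704,657
N ≈ √154,704,657 ≈ 12,438.0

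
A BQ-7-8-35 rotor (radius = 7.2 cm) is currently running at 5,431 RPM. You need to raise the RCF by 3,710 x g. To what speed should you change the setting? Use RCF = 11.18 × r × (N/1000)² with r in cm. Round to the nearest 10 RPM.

8690 RPM

Current RCF = 11.18 × 7.2 × (5.431)² = 11.18 × 7.2 × 29.495761 ≈ 2,374.3 × g
Target RCF = 2,374.3 + 3,710 = 6,084.3 × g
(N/1000)² = 6,084.3 / 80.496 = 75.58512
N = 1000 × √75.58512 ≈ 8,694.0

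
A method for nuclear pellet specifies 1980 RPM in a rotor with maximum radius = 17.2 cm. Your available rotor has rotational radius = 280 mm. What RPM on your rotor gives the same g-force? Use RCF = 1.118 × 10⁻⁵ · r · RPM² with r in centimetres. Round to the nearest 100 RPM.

≈ 1600 RPM

RCF_original = 1.118 × 10⁻⁵ × 17.2 × (1980)² = 1.118 × 10⁻⁵ × 17.2 × 3,920,400 ≈ 753.9 × g
Your rotor: r = 280 mm = 28.0 cm
753.9 = 1.118 × 10⁻⁵ × 28 × N²
N² = 753.9 / (31.304 × 10⁻⁵) = 2,408,318
N ≈ √2,408,318 ≈ 1,551.9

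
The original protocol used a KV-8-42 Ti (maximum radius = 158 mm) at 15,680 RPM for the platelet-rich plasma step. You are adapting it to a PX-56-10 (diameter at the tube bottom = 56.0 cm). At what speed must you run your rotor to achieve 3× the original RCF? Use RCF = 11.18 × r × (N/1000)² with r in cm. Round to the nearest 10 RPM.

Original rotor: r = 158 mm = 15.8 cm
RCF_original = 11.18 × 15.8 × (15.68)² = 11.18 × 15.8 × 245.8624 ≈ 43,430.1 × g
Target RCF = 3 × 43,430.1 ≈ 130,290.3 × g
Your rotor: r = 56.0 / 2 = 28 cm
130,290.3 = 11.18 × 28 × (N/1000)²
(N/1000)² = 130,290.3 / 313.04 = 416.2097
N = 1000 × √416.2097 ≈ 20,401.2

20400 RPM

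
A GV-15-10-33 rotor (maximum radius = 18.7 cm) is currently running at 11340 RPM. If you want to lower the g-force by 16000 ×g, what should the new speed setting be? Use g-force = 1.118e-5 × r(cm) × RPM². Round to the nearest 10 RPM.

N₂ ≈ 7220 RPM

Current RCF = 1.118 × 10⁻⁵ × 18.7 × (11340)² = 1.118 × 10⁻⁵ × 18.7 × 128,595,600 ≈ 26,885 × g
Target RCF = 26,885 − 16,000 = 10,885 × g
N² = 10,885 / (20.9066 × 10⁻⁵) = 52,064,898
N ≈ √52,064,898 ≈ 7,215.6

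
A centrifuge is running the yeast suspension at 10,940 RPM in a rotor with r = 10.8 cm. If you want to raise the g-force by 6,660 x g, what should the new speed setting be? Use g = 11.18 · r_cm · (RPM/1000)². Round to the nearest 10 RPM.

N₂ ≈ 13220 RPM

Current RCF = 11.18 × 10.8 × (10.94)² = 11.18 × 10.8 × 119.6836 ≈ 14,451.1 × g
Target RCF = 14,451.1 + 6,660 = 21,111.1 × g
(N/1000)² = 21,111.1 / 120.744 = 174.8418
N = 1000 × √174.8418 ≈ 13,222.8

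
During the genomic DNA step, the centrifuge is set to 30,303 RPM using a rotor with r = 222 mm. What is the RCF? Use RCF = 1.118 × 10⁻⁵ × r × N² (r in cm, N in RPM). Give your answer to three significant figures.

r = 222 mm = 22.2 cm
RCF = 1.118 × 10⁻⁵ × r × N²
RCF = 1.118 × 10⁻⁵ × 22.2 × (30303)² = 1.118 × 10⁻⁵ × 22.2 × 918,271,809 ≈ 227,911.4 × g

≈ 228000 x g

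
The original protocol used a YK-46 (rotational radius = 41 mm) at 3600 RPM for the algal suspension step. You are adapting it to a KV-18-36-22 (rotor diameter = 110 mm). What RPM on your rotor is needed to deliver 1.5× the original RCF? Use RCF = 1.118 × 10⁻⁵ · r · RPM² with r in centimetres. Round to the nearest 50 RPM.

≈ 3800 RPM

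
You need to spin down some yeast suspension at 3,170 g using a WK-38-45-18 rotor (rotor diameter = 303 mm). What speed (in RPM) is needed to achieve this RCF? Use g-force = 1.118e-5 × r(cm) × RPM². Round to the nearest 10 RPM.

r = 303 mm / 2 = 151.5 mm = 15.15 cm
3,170 = 1.118 × 10⁻⁵ × 15.15 × N²
N² = 3,170 / (16.9377 × 10⁻⁵) = 18,715,646
N ≈ √18,715,646 ≈ 4,326.2

≈ 4330 RPM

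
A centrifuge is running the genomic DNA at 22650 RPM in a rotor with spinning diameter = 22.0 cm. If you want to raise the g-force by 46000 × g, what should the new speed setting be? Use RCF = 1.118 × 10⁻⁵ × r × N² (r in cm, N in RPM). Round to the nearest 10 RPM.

29780 RPM

r = 22.0 / 2 = 11 cm
Current RCF = 1.118 × 10⁻⁵ × 11 × (22650)² = 1.118 × 10⁻⁵ × 11 × 513,022,500 ≈ 63,091.5 × g
Target RCF = 63,091.5 + 46,000 = 109,091.5 × g
N² = 109,091.5 / (12.298 × 10⁻⁵) = 887,067,003
N ≈ √887,067,003 ≈ 29,783.7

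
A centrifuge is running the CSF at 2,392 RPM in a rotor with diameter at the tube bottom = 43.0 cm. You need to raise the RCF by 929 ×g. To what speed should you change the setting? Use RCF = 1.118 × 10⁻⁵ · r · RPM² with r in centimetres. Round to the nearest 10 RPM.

r = 43.0 / 2 = 21.5 cm
Current RCF = 1.118 × 10⁻⁵ × 21.5 × (2392)² = 1.118 × 10⁻⁵ × 21.5 × 5,721,664 ≈ 1,375.3 × g
Target RCF = 1,375.3 + 929 = 2,304.3 × g
N² = 2,304.3 / (24.037 × 10⁻⁵) = 9,586,471
N ≈ √9,586,471 ≈ 3,096.2

3100 RPM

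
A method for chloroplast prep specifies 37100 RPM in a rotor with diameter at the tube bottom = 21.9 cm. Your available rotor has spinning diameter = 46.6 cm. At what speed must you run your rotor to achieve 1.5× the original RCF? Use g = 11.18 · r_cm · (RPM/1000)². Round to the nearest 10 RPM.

31150 RPM

Original rotor: r = 21.9 / 2 = 10.95 cm
RCF_original = 11.18 × 10.95 × (37.1)² = 11.18 × 10.95 × 1,376.41 ≈ 168,501.5 × g
Target RCF = 1.5 × 168,501.5 ≈ 252,752.2 × g
Your rotor: r = 46.6 / 2 = 23.3 cm
252,752.2 = 11.18 × 23.3 × (N/1000)²
(N/1000)² = 252,752.2 / 260.494 = 970.2803
N = 1000 × √970.2803 ≈ 31,149.3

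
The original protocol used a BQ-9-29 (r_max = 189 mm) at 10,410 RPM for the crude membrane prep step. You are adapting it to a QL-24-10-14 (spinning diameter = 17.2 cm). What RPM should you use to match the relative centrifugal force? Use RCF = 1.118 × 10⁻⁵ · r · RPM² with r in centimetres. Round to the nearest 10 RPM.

15430 RPM

Original rotor: r = 189 mm = 18.9 cm
RCF_original = 1.118 × 10⁻⁵ × 18.9 × (10410)² = 1.118 × 10⁻⁵ × 18.9 × 108,368,100 ≈ 22,898.4 × g
Your rotor: r = 17.2 / 2 = 8.6 cm
22,898.4 = 1.118 × 10⁻⁵ × 8.6 × N²
N² = 22,898.4 / (9.6148 × 10⁻⁵) = 238,157,840
N ≈ √238,157,840 ≈ 15,432.4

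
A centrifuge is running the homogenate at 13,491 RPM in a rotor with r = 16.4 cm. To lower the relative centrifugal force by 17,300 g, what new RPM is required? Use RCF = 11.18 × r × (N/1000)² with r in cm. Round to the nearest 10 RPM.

Current RCF = 11.18 × 16.4 × (13.491)² = 11.18 × 16.4 × 182.007081 ≈ 33,371.4 × g
Target RCF = 33,371.4 − 17,300 = 16,071.4 × g
(N/1000)² = 16,071.4 / 183.352 = 87.65326
N = 1000 × √87.65326 ≈ 9,362.3

9360 RPM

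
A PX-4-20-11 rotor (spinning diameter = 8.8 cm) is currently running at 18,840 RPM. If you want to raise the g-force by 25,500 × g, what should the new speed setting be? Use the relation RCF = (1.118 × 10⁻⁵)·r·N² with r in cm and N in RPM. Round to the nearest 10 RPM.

29550 RPM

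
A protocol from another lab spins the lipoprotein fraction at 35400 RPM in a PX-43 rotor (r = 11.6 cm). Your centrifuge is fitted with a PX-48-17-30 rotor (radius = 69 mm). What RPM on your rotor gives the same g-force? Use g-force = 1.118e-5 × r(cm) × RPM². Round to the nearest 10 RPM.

RCF_original = 1.118 × 10⁻⁵ × 11.6 × (35400)² = 1.118 × 10⁻⁵ × 11.6 × 1,253,160,000 ≈ 162,519.8 × g
Your rotor: r = 69 mm = 6.9 cm
162,519.8 = 1.118 × 10⁻⁵ × 6.9 × N²
N² = 162,519.8 / (7.7142 × 10⁻⁵) = 2,106,761,557
N ≈ √2,106,761,557 ≈ 45,899.5

45900 RPM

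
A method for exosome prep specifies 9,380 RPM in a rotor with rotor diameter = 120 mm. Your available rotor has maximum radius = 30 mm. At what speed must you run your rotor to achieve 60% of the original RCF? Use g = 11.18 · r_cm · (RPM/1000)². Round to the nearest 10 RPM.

Original rotor: r = 120 mm / 2 = 60 mm = 6 cm
RCF = 11.18 × r × (N/1000)²
RCF_original = 11.18 × 6 × (9.38)² = 11.18 × 6 × 87.9844 ≈ 5,902 × g
Target RCF = 0.6 × 5,902 ≈ 3,541.2 × g
Your rotor: r = 30 mm = 3.0 cm
3,541.2 = 11.18 × 3 × (N/1000)²
(N/1000)² = 3,541.2 / 33.54 = 105.5814
N = 1000 × √105.5814 ≈ 10,275.3

10280 RPM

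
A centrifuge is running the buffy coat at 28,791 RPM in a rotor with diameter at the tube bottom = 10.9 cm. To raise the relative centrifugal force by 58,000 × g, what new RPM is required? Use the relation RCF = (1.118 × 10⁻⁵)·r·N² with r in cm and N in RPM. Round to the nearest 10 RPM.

≈ 42200 RPM

r = 10.9 / 2 = 5.45 cm
Current RCF = 1.118 × 10⁻⁵ × 5.45 × (28791)² = 1.118 × 10⁻⁵ × 5.45 × 828,921,681 ≈ 50,507 × g
Target RCF = 50,507 + 58,000 = 108,507 × g
N² = 108,507 / (6.0931 × 10⁻⁵) = 1,780,817,646
N ≈ √1,780,817,646 ≈ 42,199.7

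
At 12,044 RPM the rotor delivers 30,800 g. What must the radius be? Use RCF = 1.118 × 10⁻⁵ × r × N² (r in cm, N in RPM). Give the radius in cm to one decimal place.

≈ 19.0 cm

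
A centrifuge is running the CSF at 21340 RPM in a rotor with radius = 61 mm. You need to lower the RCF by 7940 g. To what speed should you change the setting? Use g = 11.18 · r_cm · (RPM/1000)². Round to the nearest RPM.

r = 61 mm = 6.1 cm
Current RCF = 11.18 × 6.1 × (21.34)² = 11.18 × 6.1 × 455.3956 ≈ 31,057.1 × g
Target RCF = 31,057.1 − 7,940 = 23,117.1 × g
(N/1000)² = 23,117.1 / 68.198 = 338.9704
N = 1000 × √338.9704 ≈ 18,411.1

≈ 18411 RPM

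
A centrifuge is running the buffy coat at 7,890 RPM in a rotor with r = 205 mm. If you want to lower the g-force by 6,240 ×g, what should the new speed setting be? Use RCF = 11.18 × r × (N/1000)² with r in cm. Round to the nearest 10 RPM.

r = 205 mm = 20.5 cm
Current RCF = 11.18 × 20.5 × (7.89)² = 11.18 × 20.5 × 62.2521 ≈ 14,267.6 × g
Target RCF = 14,267.6 − 6,240 = 8,027.6 × g
(N/1000)² = 8,027.6 / 229.19 = 35.02596
N = 1000 × √35.02596 ≈ 5,918.3

N₂ ≈ 5920 RPM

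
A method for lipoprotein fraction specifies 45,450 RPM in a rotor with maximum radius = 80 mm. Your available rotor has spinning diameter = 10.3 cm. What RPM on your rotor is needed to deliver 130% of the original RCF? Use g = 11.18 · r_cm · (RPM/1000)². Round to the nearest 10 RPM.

≈ 64590 RPM

Original rotor: r = 80 mm = 8.0 cm
RCF = 11.18 × r × (N/1000)²
RCF_original = 11.18 × 8 × (45.45)² = 11.18 × 8 × 2,065.7025 ≈ 184,756.4 × g
Target RCF = 1.3 × 184,756.4 ≈ 240,183.3 × g
Your rotor: r = 10.3 / 2 = 5.15 cm
240,183.3 = 11.18 × 5.15 × (N/1000)²
(N/1000)² = 240,183.3 / 57.577 = 4171.515
N = 1000 × √4171.515 ≈ 64,587.3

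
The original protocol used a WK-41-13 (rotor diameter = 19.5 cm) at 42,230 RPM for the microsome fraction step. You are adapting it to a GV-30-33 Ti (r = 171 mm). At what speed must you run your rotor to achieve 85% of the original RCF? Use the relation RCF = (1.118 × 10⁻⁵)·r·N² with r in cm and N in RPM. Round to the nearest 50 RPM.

Original rotor: r = 19.5 / 2 = 9.75 cm
RCF = 1.118 × 10⁻⁵ × r × N²
RCF_original = 1.118 × 10⁻⁵ × 9.75 × (42230)² = 1.118 × 10⁻⁵ × 9.75 × 1,783,372,900 ≈ 194,396.6 × g
Target RCF = 0.85 × 194,396.6 ≈ 165,237.1 × g
Your rotor: r = 171 mm = 17.1 cm
165,237.1 = 1.118 × 10⁻⁵ × 17.1 × N²
N² = 165,237.1 / (19.1178 × 10⁻⁵) = 864,310,224
N ≈ √864,310,224 ≈ 29,399.2

29400 RPM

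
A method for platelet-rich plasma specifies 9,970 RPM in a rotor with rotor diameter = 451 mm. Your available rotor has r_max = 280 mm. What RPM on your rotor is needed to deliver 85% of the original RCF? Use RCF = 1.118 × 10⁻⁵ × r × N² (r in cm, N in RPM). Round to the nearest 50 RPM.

8250 RPM

Original rotor: r = 451 mm / 2 = 225.5 mm = 22.55 cm
RCF_original = 1.118 × 10⁻⁵ × 22.55 × (9970)² = 1.118 × 10⁻⁵ × 22.55 × 99,400,900 ≈ 25,059.9 × g
Target RCF = 0.85 × 25,059.9 ≈ 21,300.9 × g
Your rotor: r = 280 mm = 28.0 cm
21,300.9 = 1.118 × 10⁻⁵ × 28 × N²
N² = 21,300.9 / (31.304 × 10⁻⁵) = 68,045,298
N ≈ √68,045,298 ≈ 8,249.0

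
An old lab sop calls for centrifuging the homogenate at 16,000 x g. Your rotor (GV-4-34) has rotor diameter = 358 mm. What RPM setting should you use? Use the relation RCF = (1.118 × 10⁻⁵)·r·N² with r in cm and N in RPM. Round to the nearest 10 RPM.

r = 358 mm / 2 = 179 mm = 17.9 cm
16,000 = 1.118 × 10⁻⁵ × 17.9 × N²
N² = 16,000 / (20.0122 × 10⁻⁵) = 79,951,230
N ≈ √79,951,230 ≈ 8,941.5

8940 RPM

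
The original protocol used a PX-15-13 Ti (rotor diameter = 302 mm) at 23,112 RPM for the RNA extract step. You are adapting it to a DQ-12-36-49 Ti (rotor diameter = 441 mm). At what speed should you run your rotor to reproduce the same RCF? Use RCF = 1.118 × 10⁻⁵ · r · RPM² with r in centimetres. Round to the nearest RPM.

Original rotor: r = 302 mm / 2 = 151 mm = 15.1 cm
RCF_original = 1.118 × 10⁻⁵ × 15.1 × (23112)² = 1.118 × 10⁻⁵ × 15.1 × 534,164,544 ≈ 90,176.6 × g
Your rotor: r = 441 mm / 2 = 220.5 mm = 22.05 cm
90,176.6 = 1.118 × 10⁻⁵ × 22.05 × N²
N² = 90,176.6 / (24.6519 × 10⁻⁵) = 365,799,796
N ≈ √365,799,796 ≈ 19,125.9

19126 RPM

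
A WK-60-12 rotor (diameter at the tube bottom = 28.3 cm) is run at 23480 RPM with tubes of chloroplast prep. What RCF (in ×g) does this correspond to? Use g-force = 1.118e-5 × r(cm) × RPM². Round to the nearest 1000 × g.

RCF ≈ 87000 ×g

r = 28.3 / 2 = 14.15 cm
RCF = 1.118 × 10⁻⁵ × 14.15 × (23480)² = 1.118 × 10⁻⁵ × 14.15 × 551,310,400 ≈ 87,215.7 × g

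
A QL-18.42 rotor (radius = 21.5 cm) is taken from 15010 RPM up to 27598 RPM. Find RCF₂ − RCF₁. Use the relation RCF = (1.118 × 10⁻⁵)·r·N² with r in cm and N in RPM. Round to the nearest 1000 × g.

≈ 129000 g

RCF₁ = 1.118 × 10⁻⁵ × 21.5 × (15010)² = 1.118 × 10⁻⁵ × 21.5 × 225,300,100 ≈ 54,155.4 × g
RCF₂ = 1.118 × 10⁻⁵ × 21.5 × (27598)² = 1.118 × 10⁻⁵ × 21.5 × 761,649,604 ≈ 183,077.7 × g
Increase = 183,077.7 − 54,155.4 = 128,922.3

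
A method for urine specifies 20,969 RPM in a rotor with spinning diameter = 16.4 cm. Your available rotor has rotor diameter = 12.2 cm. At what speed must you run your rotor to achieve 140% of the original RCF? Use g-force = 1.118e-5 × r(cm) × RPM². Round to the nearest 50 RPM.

Original rotor: r = 16.4 / 2 = 8.2 cm
RCF = 1.118 × 10⁻⁵ × r × N²
RCF_original = 1.118 × 10⁻⁵ × 8.2 × (20969)² = 1.118 × 10⁻⁵ × 8.2 × 439,698,961 ≈ 40,309.8 × g
Target RCF = 1.4 × 40,309.8 ≈ 56,433.7 × g
Your rotor: r = 12.2 / 2 = 6.1 cm
56,433.7 = 1.118 × 10⁻⁵ × 6.1 × N²
N² = 56,433.7 / (6.8198 × 10⁻⁵) = 827,497,874
N ≈ √827,497,874 ≈ 28,766.3

≈ 28750 RPM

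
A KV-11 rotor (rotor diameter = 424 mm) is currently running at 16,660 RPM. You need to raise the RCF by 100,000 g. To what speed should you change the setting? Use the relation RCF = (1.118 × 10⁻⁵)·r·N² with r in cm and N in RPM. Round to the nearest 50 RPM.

r = 424 mm / 2 = 212 mm = 21.2 cm
Current RCF = 1.118 × 10⁻⁵ × 21.2 × (16660)² = 1.118 × 10⁻⁵ × 21.2 × 277,555,600 ≈ 65,785.1 × g
Target RCF = 65,785.1 + 100,000 = 165,785.1 × g
N² = 165,785.1 / (23.7016 × 10⁻⁵) = 699,467,968
N ≈ √699,467,968 ≈ 26,447.5

N₂ ≈ 26450 RPM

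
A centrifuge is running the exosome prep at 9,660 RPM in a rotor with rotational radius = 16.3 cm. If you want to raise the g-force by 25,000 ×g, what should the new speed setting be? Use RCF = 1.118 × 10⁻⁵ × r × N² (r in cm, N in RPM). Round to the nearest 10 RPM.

15180 RPM

Current RCF = 1.118 × 10⁻⁵ × 16.3 × (9660)² = 1.118 × 10⁻⁵ × 16.3 × 93,315,600 ≈ 17,005.3 × g
Target RCF = 17,005.3 + 25,000 = 42,005.3 × g
N² = 42,005.3 / (18.2234 × 10⁻⁵) = 230,501,992
N ≈ √230,501,992 ≈ 15,182.3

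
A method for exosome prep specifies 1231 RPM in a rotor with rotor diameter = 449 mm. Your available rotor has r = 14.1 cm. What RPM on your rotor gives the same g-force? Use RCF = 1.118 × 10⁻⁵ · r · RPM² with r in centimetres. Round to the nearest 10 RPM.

≈ 1550 RPM

Original rotor: r = 449 mm / 2 = 224.5 mm = 22.45 cm
RCF_original = 1.118 × 10⁻⁵ × 22.45 × (1231)² = 1.118 × 10⁻⁵ × 22.45 × 1,515,361 ≈ 380.3 × g
380.3 = 1.118 × 10⁻⁵ × 14.1 × N²
N² = 380.3 / (15.7638 × 10⁻⁵) = 2,412,489
N ≈ √2,412,489 ≈ 1,553.2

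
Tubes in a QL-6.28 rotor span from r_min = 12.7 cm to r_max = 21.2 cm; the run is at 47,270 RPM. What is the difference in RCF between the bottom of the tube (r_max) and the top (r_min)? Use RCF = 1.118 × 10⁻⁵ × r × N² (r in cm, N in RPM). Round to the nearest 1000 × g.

≈ 212000 g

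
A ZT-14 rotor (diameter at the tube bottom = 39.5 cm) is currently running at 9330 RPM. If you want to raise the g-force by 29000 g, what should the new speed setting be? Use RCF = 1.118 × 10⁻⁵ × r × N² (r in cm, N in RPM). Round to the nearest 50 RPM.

≈ 14800 RPM

r = 39.5 / 2 = 19.75 cm
Current RCF = 1.118 × 10⁻⁵ × 19.75 × (9330)² = 1.118 × 10⁻⁵ × 19.75 × 87,048,900 ≈ 19,220.8 × g
Target RCF = 19,220.8 + 29,000 = 48,220.8 × g
N² = 48,220.8 / (22.0805 × 10⁻⁵) = 218,386,359
N ≈ √218,386,359 ≈ 14,777.9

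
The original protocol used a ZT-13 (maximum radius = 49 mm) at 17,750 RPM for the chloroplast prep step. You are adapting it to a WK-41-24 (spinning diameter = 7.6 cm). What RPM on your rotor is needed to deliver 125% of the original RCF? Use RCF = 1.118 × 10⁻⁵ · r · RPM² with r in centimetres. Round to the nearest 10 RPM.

22540 RPM

Original rotor: r = 49 mm = 4.9 cm
RCF_original = 1.118 × 10⁻⁵ × 4.9 × (17750)² = 1.118 × 10⁻⁵ × 4.9 × 315,062,500 ≈ 17,259.8 × g
Target RCF = 1.25 × 17,259.8 ≈ 21,574.8 × g
Your rotor: r = 7.6 / 2 = 3.8 cm
21,574.8 = 1.118 × 10⁻⁵ × 3.8 × N²
N² = 21,574.8 / (4.2484 × 10⁻⁵) = 507,833,537
N ≈ √507,833,537 ≈ 22,535.2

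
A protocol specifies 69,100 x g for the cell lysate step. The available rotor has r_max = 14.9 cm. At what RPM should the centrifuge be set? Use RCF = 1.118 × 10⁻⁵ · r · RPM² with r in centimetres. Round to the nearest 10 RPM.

69,100 = 1.118 × 10⁻⁵ × 14.9 × N²
N² = 69,100 / (16.6582 × 10⁻⁵) = 414,810,724
N ≈ √414,810,724 ≈ 20,366.9

20370 RPM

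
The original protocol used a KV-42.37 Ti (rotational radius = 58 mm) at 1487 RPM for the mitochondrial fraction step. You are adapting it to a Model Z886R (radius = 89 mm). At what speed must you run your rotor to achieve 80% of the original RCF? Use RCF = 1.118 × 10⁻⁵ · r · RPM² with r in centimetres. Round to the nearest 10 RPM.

Original rotor: r = 58 mm = 5.8 cm
RCF_original = 1.118 × 10⁻⁵ × 5.8 × (1487)² = 1.118 × 10⁻⁵ × 5.8 × 2,211,169 ≈ 143.4 × g
Target RCF = 0.8 × 143.4 ≈ 114.7 × g
Your rotor: r = 89 mm = 8.9 cm
114.7 = 1.118 × 10⁻⁵ × 8.9 × N²
N² = 114.7 / (9.9502 × 10⁻⁵) = 1,152,741
N ≈ √1,152,741 ≈ 1,073.7

1070 RPM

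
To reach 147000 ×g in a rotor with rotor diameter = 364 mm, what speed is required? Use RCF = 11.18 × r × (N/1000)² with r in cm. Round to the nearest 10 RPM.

26880 RPM

r = 364 mm / 2 = 182 mm = 18.2 cm
147,000 = 11.18 × 18.2 × (N/1000)²
(N/1000)² = 147,000 / 203.476 = 722.4439
N = 1000 × √722.4439 ≈ 26,878.3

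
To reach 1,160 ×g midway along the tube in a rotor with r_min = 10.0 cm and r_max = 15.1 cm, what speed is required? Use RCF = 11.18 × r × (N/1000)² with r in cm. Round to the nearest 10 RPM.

r_avg = (10.0 + 15.1) / 2 = 12.55 cm
RCF = 11.18 × r × (N/1000)²
1,160 = 11.18 × 12.55 × (N/1000)²
(N/1000)² = 1,160 / 140.309 = 8.267467
N = 1000 × √8.267467 ≈ 2,875.3

≈ 2880 RPM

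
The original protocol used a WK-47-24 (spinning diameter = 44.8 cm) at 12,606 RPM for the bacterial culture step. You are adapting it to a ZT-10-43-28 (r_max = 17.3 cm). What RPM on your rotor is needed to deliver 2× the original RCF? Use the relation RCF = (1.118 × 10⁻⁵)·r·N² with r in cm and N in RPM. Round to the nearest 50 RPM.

Original rotor: r = 44.8 / 2 = 22.4 cm
RCF_original = 1.118 × 10⁻⁵ × 22.4 × (12606)² = 1.118 × 10⁻⁵ × 22.4 × 158,911,236 ≈ 39,796.5 × g
Target RCF = 2 × 39,796.5 ≈ 79,593 × g
79,593 = 1.118 × 10⁻⁵ × 17.3 × N²
N² = 79,593 / (19.3414 × 10⁻⁵) = 411,516,229
N ≈ √411,516,229 ≈ 20,285.9

≈ 20300 RPM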